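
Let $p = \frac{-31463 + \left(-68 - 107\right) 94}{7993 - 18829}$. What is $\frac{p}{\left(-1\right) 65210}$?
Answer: $- \frac{15971}{235538520} \approx -6.7806 \cdot 10^{-5}$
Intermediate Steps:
$p = \frac{15971}{3612}$ ($p = \frac{-31463 - 16450}{-10836} = \left(-31463 - 16450\right) \left(- \frac{1}{10836}\right) = \left(-47913\right) \left(- \frac{1}{10836}\right) = \frac{15971}{3612} \approx 4.4216$)
$\frac{p}{\left(-1\right) 65210} = \frac{15971}{3612 \left(\left(-1\right) 65210\right)} = \frac{15971}{3612 \left(-65210\right)} = \frac{15971}{3612} \left(- \frac{1}{65210}\right) = - \frac{15971}{235538520}$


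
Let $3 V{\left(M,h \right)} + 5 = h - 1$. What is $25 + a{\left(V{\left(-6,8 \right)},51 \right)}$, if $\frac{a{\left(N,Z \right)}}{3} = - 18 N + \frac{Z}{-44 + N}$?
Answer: $- \frac{1889}{130} \approx -14.531$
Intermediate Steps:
$V{\left(M,h \right)} = -2 + \frac{h}{3}$ ($V{\left(M,h \right)} = - \frac{5}{3} + \frac{h - 1}{3} = - \frac{5}{3} + \frac{-1 + h}{3} = - \frac{5}{3} + \left(- \frac{1}{3} + \frac{h}{3}\right) = -2 + \frac{h}{3}$)
$a{\left(N,Z \right)} = - 54 N + \frac{3 Z}{-44 + N}$ ($a{\left(N,Z \right)} = 3 \left(- 18 N + \frac{Z}{-44 + N}\right) = - 54 N + \frac{3 Z}{-44 + N}$)
$25 + a{\left(V{\left(-6,8 \right)},51 \right)} = 25 + \frac{3 \left(51 - 18 \left(-2 + \frac{1}{3} \cdot 8\right)^{2} + 792 \left(-2 + \frac{1}{3} \cdot 8\right)\right)}{-44 + \left(-2 + \frac{1}{3} \cdot 8\right)} = 25 + \frac{3 \left(51 - 18 \left(-2 + \frac{8}{3}\right)^{2} + 792 \left(-2 + \frac{8}{3}\right)\right)}{-44 + \left(-2 + \frac{8}{3}\right)} = 25 + \frac{3 \left(51 - 18 \left(\frac{2}{3}\right)^{2} + 792 \cdot \frac{2}{3}\right)}{-44 + \frac{2}{3}} = 25 + \frac{3 \left(51 - 8 + 528\right)}{- \frac{130}{3}} = 25 + 3 \left(- \frac{3}{130}\right) \left(51 - 8 + 528\right) = 25 + 3 \left(- \frac{3}{130}\right) 571 = 25 - \frac{5139}{130} = - \frac{1889}{130}$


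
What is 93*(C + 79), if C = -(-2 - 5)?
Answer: 7998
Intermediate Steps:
C = 7 (C = -1*(-7) = 7)
93*(C + 79) = 93*(7 + 79) = 93*86 = 7998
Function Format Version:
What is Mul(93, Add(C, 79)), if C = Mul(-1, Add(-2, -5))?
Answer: 7998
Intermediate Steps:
C = 7 (C = Mul(-1, -7) = 7)
Mul(93, Add(C, 79)) = Mul(93, Add(7, 79)) = Mul(93, 86) = 7998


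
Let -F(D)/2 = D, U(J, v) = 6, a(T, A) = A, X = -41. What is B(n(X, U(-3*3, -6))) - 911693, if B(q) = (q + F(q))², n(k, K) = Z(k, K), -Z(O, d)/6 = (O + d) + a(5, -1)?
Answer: -865037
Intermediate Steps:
F(D) = -2*D
Z(O, d) = 6 - 6*O - 6*d (Z(O, d) = -6*((O + d) - 1) = -6*(-1 + O + d) = 6 - 6*O - 6*d)
n(k, K) = 6 - 6*K - 6*k (n(k, K) = 6 - 6*k - 6*K = 6 - 6*K - 6*k)
B(q) = q² (B(q) = (q - 2*q)² = (-q)² = q²)
B(n(X, U(-3*3, -6))) - 911693 = (6 - 6*6 - 6*(-41))² - 911693 = (6 - 36 + 246)² - 911693 = 216² - 911693 = 46656 - 911693 = -865037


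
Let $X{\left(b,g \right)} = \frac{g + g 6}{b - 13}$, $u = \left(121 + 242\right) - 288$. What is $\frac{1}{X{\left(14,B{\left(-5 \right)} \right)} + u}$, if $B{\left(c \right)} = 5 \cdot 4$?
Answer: $\frac{1}{215} \approx 0.0046512$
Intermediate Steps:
$B{\left(c \right)} = 20$
$u = 75$ ($u = 363 - 288 = 75$)
$X{\left(b,g \right)} = \frac{7 g}{-13 + b}$ ($X{\left(b,g \right)} = \frac{g + 6 g}{-13 + b} = \frac{7 g}{-13 + b}$)
$\frac{1}{X{\left(14,B{\left(-5 \right)} \right)} + u} = \frac{1}{7 \cdot 20 \frac{1}{-13 + 14} + 75} = \frac{1}{7 \cdot 20 \cdot 1^{-1} + 75} = \frac{1}{7 \cdot 20 \cdot 1 + 75} = \frac{1}{140 + 75} = \frac{1}{215}$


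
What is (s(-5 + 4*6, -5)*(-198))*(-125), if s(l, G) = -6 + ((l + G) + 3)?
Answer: 272250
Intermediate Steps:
s(l, G) = -3 + G + l (s(l, G) = -6 + ((G + l) + 3) = -6 + (3 + G + l) = -3 + G + l)
(s(-5 + 4*6, -5)*(-198))*(-125) = ((-3 - 5 + (-5 + 4*6))*(-198))*(-125) = ((-3 - 5 + (-5 + 24))*(-198))*(-125) = ((-3 - 5 + 19)*(-198))*(-125) = (11*(-198))*(-125) = -2178*(-125) = 272250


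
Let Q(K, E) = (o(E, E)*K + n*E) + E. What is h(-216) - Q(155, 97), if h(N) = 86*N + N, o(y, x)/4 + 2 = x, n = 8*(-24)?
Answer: -59165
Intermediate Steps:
n = -192
o(y, x) = -8 + 4*x
Q(K, E) = -191*E + K*(-8 + 4*E) (Q(K, E) = ((-8 + 4*E)*K - 192*E) + E = (K*(-8 + 4*E) - 192*E) + E = (-192*E + K*(-8 + 4*E)) + E = -191*E + K*(-8 + 4*E))
h(N) = 87*N
h(-216) - Q(155, 97) = 87*(-216) - (-191*97 + 4*155*(-2 + 97)) = -18792 - (-18527 + 4*155*95) = -18792 - (-18527 + 58900) = -18792 - 1*40373 = -18792 - 40373 = -59165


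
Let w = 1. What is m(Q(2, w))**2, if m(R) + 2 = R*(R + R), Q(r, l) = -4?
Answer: 900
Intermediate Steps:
m(R) = -2 + 2*R**2 (m(R) = -2 + R*(R + R) = -2 + R*(2*R) = -2 + 2*R**2)
m(Q(2, w))**2 = (-2 + 2*(-4)**2)**2 = (-2 + 2*16)**2 = (-2 + 32)**2 = 30**2 = 900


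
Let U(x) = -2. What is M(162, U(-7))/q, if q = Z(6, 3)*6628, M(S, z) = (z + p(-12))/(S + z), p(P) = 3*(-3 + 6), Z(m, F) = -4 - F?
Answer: -1/1060480 ≈ -9.4297e-7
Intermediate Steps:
p(P) = 9 (p(P) = 3*3 = 9)
M(S, z) = (9 + z)/(S + z) (M(S, z) = (z + 9)/(S + z) = (9 + z)/(S + z))
q = -46396 (q = (-4 - 1*3)*6628 = (-4 - 3)*6628 = -7*6628 = -46396)
M(162, U(-7))/q = ((9 - 2)/(162 - 2))/(-46396) = (7/160)*(-1/46396) = -1/1060480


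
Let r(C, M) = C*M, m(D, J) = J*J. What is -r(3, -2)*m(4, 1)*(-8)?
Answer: -48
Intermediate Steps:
m(D, J) = J²
-r(3, -2)*m(4, 1)*(-8) = -(3*(-2))*1²*(-8) = -(-6*1)*(-8) = -(-6)*(-8) = -1*48 = -48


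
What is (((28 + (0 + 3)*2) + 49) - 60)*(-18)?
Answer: -414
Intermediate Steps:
(((28 + (0 + 3)*2) + 49) - 60)*(-18) = (((28 + 3*2) + 49) - 60)*(-18) = (((28 + 6) + 49) - 60)*(-18) = ((34 + 49) - 60)*(-18) = (83 - 60)*(-18) = 23*(-18) = -414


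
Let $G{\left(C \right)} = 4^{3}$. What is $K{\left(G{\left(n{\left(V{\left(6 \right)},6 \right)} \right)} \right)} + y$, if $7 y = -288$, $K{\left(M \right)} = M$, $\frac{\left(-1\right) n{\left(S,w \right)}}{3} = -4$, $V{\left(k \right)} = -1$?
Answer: $\frac{160}{7} \approx 22.857$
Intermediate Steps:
$n{\left(S,w \right)} = 12$ ($n{\left(S,w \right)} = \left(-3\right) \left(-4\right) = 12$)
$G{\left(C \right)} = 64$
$y = - \frac{288}{7}$ ($y = \frac{1}{7} \left(-288\right) = - \frac{288}{7} \approx -41.143$)
$K{\left(G{\left(n{\left(V{\left(6 \right)},6 \right)} \right)} \right)} + y = 64 - \frac{288}{7} = \frac{160}{7}$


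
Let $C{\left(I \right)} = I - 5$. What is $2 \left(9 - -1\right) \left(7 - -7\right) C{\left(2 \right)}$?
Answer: $-840$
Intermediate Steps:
$C{\left(I \right)} = -5 + I$ ($C{\left(I \right)} = I - 5 = -5 + I$)
$2 \left(9 - -1\right) \left(7 - -7\right) C{\left(2 \right)} = 2 \left(9 - -1\right) \left(7 - -7\right) \left(-5 + 2\right) = 2 \left(9 + 1\right) \left(7 + 7\right) \left(-3\right) = 2 \cdot 10 \cdot 14 \left(-3\right) = 20 \cdot 14 \left(-3\right) = 280 \left(-3\right) = -840$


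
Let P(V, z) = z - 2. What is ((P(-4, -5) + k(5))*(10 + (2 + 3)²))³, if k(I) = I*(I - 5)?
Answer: -14706125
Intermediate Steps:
P(V, z) = -2 + z
k(I) = I*(-5 + I)
((P(-4, -5) + k(5))*(10 + (2 + 3)²))³ = (((-2 - 5) + 5*(-5 + 5))*(10 + (2 + 3)²))³ = ((-7 + 5*0)*(10 + 5²))³ = ((-7 + 0)*(10 + 25))³ = (-7*35)³ = (-245)³ = -14706125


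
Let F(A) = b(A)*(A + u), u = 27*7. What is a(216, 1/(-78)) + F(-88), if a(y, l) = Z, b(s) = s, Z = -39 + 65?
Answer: -8862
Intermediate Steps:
Z = 26
u = 189
a(y, l) = 26
F(A) = A*(189 + A) (F(A) = A*(A + 189) = A*(189 + A))
a(216, 1/(-78)) + F(-88) = 26 - 88*(189 - 88) = 26 - 88*101 = 26 - 8888 = -8862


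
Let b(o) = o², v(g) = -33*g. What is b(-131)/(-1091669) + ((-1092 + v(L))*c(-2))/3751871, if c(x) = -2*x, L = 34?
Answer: -74053678895/4095801262699 ≈ -0.018080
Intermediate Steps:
b(-131)/(-1091669) + ((-1092 + v(L))*c(-2))/3751871 = (-131)²/(-1091669) + ((-1092 - 33*34)*(-2*(-2)))/3751871 = 17161*(-1/1091669) + ((-1092 - 1122)*4)*(1/3751871) = -17161/1091669 - 2214*4*(1/3751871) = -17161/1091669 - 8856*1/3751871 = -17161/1091669 - 8856/3751871 = -74053678895/4095801262699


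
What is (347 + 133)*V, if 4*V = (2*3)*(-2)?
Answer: -1440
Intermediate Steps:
V = -3 (V = ((2*3)*(-2))/4 = (6*(-2))/4 = (¼)*(-12) = -3)
(347 + 133)*V = (347 + 133)*(-3) = 480*(-3) = -1440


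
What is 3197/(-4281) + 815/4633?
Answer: -11322686/19833873 ≈ -0.57088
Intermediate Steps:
3197/(-4281) + 815/4633 = 3197*(-1/4281) + 815*(1/4633) = -3197/4281 + 815/4633 = -11322686/19833873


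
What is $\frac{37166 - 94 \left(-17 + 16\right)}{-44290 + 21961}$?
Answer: $- \frac{1380}{827} \approx -1.6687$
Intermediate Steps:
$\frac{37166 - 94 \left(-17 + 16\right)}{-44290 + 21961} = \frac{37166 - -94}{-22329} = \left(37166 + 94\right) \left(- \frac{1}{22329}\right) = 37260 \left(- \frac{1}{22329}\right) = - \frac{1380}{827}$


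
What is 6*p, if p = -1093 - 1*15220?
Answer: -97878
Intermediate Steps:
p = -16313 (p = -1093 - 15220 = -16313)
6*p = 6*(-16313) = -97878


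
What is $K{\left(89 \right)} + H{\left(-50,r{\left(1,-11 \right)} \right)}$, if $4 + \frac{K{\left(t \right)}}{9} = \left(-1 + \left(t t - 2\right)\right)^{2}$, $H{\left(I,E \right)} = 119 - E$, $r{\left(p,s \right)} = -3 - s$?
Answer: $564252591$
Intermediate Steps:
$K{\left(t \right)} = -36 + 9 \left(-3 + t^{2}\right)^{2}$ ($K{\left(t \right)} = -36 + 9 \left(-1 + \left(t t - 2\right)\right)^{2} = -36 + 9 \left(-1 + \left(t^{2} - 2\right)\right)^{2} = -36 + 9 \left(-1 + \left(-2 + t^{2}\right)\right)^{2} = -36 + 9 \left(-3 + t^{2}\right)^{2}$)
$K{\left(89 \right)} + H{\left(-50,r{\left(1,-11 \right)} \right)} = \left(-36 + 9 \left(-3 + 89^{2}\right)^{2}\right) + \left(119 - \left(-3 - -11\right)\right) = \left(-36 + 9 \left(-3 + 7921\right)^{2}\right) + \left(119 - \left(-3 + 11\right)\right) = \left(-36 + 9 \cdot 7918^{2}\right) + \left(119 - 8\right) = \left(-36 + 9 \cdot 62694724\right) + \left(119 - 8\right) = \left(-36 + 564252516\right) + 111 = 564252480 + 111 = 564252591$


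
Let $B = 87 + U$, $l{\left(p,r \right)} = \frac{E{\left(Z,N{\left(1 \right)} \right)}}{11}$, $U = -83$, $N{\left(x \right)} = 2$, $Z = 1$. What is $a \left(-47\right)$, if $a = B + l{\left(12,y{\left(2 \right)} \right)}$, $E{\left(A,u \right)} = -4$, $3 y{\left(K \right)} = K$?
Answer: $- \frac{1880}{11} \approx -170.91$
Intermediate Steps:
$y{\left(K \right)} = \frac{K}{3}$
$l{\left(p,r \right)} = - \frac{4}{11}$
$B = 4$ ($B = 87 - 83 = 4$)
$a = \frac{40}{11}$ ($a = 4 - \frac{4}{11} = \frac{40}{11} \approx 3.6364$)
$a \left(-47\right) = \frac{40}{11} \left(-47\right) = - \frac{1880}{11}$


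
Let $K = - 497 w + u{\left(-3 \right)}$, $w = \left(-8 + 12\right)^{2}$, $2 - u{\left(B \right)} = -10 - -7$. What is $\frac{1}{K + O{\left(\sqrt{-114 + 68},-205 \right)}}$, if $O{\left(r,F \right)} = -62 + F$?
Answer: $- \frac{1}{8214} \approx -0.00012174$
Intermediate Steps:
$u{\left(B \right)} = 5$ ($u{\left(B \right)} = 2 - \left(-10 - -7\right) = 2 - \left(-10 + 7\right) = 2 - -3 = 2 + 3 = 5$)
$w = 16$ ($w = 4^{2} = 16$)
$K = -7947$ ($K = \left(-497\right) 16 + 5 = -7952 + 5 = -7947$)
$\frac{1}{K + O{\left(\sqrt{-114 + 68},-205 \right)}} = \frac{1}{-7947 - 267} = \frac{1}{-8214} = - \frac{1}{8214}$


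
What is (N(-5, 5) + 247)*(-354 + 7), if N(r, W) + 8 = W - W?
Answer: -82933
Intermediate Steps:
N(r, W) = -8 (N(r, W) = -8 + (W - W) = -8 + 0 = -8)
(N(-5, 5) + 247)*(-354 + 7) = (-8 + 247)*(-354 + 7) = 239*(-347) = -82933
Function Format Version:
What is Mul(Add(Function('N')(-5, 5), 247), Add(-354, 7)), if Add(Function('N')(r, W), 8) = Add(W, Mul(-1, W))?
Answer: -82933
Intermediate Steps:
Function('N')(r, W) = -8 (Function('N')(r, W) = Add(-8, Add(W, Mul(-1, W))) = Add(-8, 0) = -8)
Mul(Add(Function('N')(-5, 5), 247), Add(-354, 7)) = Mul(Add(-8, 247), Add(-354, 7)) = Mul(239, -347) = -82933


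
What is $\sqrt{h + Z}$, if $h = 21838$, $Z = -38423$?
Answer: $i \sqrt{16585} \approx 128.78 i$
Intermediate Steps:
$\sqrt{h + Z} = \sqrt{21838 - 38423} = \sqrt{-16585} = i \sqrt{16585}$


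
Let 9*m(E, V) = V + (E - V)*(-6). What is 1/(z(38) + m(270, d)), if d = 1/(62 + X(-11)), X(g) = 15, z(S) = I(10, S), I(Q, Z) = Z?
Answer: -99/14057 ≈ -0.0070428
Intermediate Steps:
z(S) = S
d = 1/77 (d = 1/(62 + 15) = 1/77 ≈ 0.012987)
m(E, V) = -2*E/3 + 7*V/9 (m(E, V) = (V + (E - V)*(-6))/9 = (V + (-6*E + 6*V))/9 = (-6*E + 7*V)/9 = -2*E/3 + 7*V/9)
1/(z(38) + m(270, d)) = 1/(38 + (-2/3*270 + (7/9)*(1/77))) = 1/(38 + (-180 + 1/99)) = 1/(38 - 17819/99) = 1/(-14057/99) = -99/14057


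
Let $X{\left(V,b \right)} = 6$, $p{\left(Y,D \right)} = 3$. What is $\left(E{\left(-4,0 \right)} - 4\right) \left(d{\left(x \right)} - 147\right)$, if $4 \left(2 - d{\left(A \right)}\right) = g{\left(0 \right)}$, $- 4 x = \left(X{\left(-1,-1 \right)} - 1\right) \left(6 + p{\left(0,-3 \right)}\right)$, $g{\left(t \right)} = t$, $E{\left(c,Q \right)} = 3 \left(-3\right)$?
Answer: $1885$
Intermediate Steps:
$E{\left(c,Q \right)} = -9$
$x = - \frac{45}{4}$ ($x = - \frac{\left(6 - 1\right) \left(6 + 3\right)}{4} = - \frac{5 \cdot 9}{4} = \left(- \frac{1}{4}\right) 45 = - \frac{45}{4} \approx -11.25$)
$d{\left(A \right)} = 2$ ($d{\left(A \right)} = 2 - 0 = 2 + 0 = 2$)
$\left(E{\left(-4,0 \right)} - 4\right) \left(d{\left(x \right)} - 147\right) = \left(-9 - 4\right) \left(2 - 147\right) = \left(-9 - 4\right) \left(-145\right) = \left(-13\right) \left(-145\right) = 1885$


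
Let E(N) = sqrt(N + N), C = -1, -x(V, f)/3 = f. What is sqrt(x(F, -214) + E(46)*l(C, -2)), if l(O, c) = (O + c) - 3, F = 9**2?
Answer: sqrt(642 - 12*sqrt(23)) ≈ 24.175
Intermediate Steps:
F = 81
x(V, f) = -3*f
l(O, c) = -3 + O + c
E(N) = sqrt(2)*sqrt(N) (E(N) = sqrt(2*N) = sqrt(2)*sqrt(N))
sqrt(x(F, -214) + E(46)*l(C, -2)) = sqrt(-3*(-214) + (sqrt(2)*sqrt(46))*(-3 - 1 - 2)) = sqrt(642 + (2*sqrt(23))*(-6)) = sqrt(642 - 12*sqrt(23))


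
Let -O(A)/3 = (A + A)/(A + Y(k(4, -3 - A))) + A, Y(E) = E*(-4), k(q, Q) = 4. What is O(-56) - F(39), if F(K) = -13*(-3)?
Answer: 373/3 ≈ 124.33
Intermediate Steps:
F(K) = 39
Y(E) = -4*E
O(A) = -3*A - 6*A/(-16 + A) (O(A) = -3*((A + A)/(A - 4*4) + A) = -3*((2*A)/(A - 16) + A) = -3*((2*A)/(-16 + A) + A) = -3*(2*A/(-16 + A) + A) = -3*(A + 2*A/(-16 + A)) = -3*A - 6*A/(-16 + A))
O(-56) - F(39) = 3*(-56)*(14 - 1*(-56))/(-16 - 56) - 1*39 = 3*(-56)*(14 + 56)/(-72) - 39 = 3*(-56)*(-1/72)*70 - 39 = 490/3 - 39 = 373/3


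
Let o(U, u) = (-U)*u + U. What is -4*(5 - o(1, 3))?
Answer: -28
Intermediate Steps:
o(U, u) = U - U*u (o(U, u) = -U*u + U = U - U*u)
-4*(5 - o(1, 3)) = -4*(5 - (1 - 1*3)) = -4*(5 - (1 - 3)) = -4*(5 - (-2)) = -4*(5 - 1*(-2)) = -4*(5 + 2) = -4*7 = -28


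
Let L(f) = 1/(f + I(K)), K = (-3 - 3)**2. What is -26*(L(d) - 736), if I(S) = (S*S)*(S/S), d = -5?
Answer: 24704550/1291 ≈ 19136.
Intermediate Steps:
K = 36 (K = (-6)**2 = 36)
I(S) = S**2 (I(S) = S**2*1 = S**2)
L(f) = 1/(1296 + f) (L(f) = 1/(f + 36**2) = 1/(f + 1296) = 1/(1296 + f))
-26*(L(d) - 736) = -26*(1/(1296 - 5) - 736) = -26*(1/1291 - 736) = -26*(-950175/1291) = 24704550/1291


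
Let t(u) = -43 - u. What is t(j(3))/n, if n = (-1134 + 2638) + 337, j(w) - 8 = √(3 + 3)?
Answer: -51/1841 - √6/1841 ≈ -0.029033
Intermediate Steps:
j(w) = 8 + √6 (j(w) = 8 + √(3 + 3) = 8 + √6)
n = 1841 (n = 1504 + 337 = 1841)
t(j(3))/n = (-43 - (8 + √6))/1841 = (-43 + (-8 - √6))*(1/1841) = (-51 - √6)*(1/1841) = -51/1841 - √6/1841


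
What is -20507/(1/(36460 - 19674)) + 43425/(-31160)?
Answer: -2145244497149/6232 ≈ -3.4423e+8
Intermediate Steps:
-20507/(1/(36460 - 19674)) + 43425/(-31160) = -20507/(1/16786) + 43425*(-1/31160) = -20507/1/16786 - 8685/6232 = -20507*16786 - 8685/6232 = -344230502 - 8685/6232 = -2145244497149/6232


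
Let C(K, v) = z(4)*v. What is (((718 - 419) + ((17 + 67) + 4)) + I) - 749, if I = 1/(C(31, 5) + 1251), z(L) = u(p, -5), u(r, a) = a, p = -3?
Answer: -443811/1226 ≈ -362.00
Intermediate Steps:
z(L) = -5
C(K, v) = -5*v
I = 1/1226 (I = 1/(-5*5 + 1251) = 1/(-25 + 1251) = 1/1226 ≈ 0.00081566)
(((718 - 419) + ((17 + 67) + 4)) + I) - 749 = (((718 - 419) + ((17 + 67) + 4)) + 1/1226) - 749 = ((299 + (84 + 4)) + 1/1226) - 749 = ((299 + 88) + 1/1226) - 749 = (387 + 1/1226) - 749 = 474463/1226 - 749 = -443811/1226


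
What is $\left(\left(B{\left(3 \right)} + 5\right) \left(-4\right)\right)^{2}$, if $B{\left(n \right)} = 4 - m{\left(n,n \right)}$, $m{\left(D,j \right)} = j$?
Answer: $576$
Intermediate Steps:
$B{\left(n \right)} = 4 - n$
$\left(\left(B{\left(3 \right)} + 5\right) \left(-4\right)\right)^{2} = \left(\left(\left(4 - 3\right) + 5\right) \left(-4\right)\right)^{2} = \left(\left(1 + 5\right) \left(-4\right)\right)^{2} = \left(6 \left(-4\right)\right)^{2} = \left(-24\right)^{2} = 576$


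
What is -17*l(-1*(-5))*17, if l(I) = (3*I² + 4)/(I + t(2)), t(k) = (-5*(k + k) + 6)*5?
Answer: 22831/65 ≈ 351.25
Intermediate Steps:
t(k) = 30 - 50*k (t(k) = (-10*k + 6)*5 = (6 - 10*k)*5 = 30 - 50*k)
l(I) = (4 + 3*I²)/(-70 + I) (l(I) = (3*I² + 4)/(I + (30 - 50*2)) = (4 + 3*I²)/(I + (30 - 100)) = (4 + 3*I²)/(I - 70) = (4 + 3*I²)/(-70 + I))
-17*l(-1*(-5))*17 = -17*(4 + 3*(-1*(-5))²)/(-70 - 1*(-5))*17 = -17*(4 + 3*5²)/(-70 + 5)*17 = -17*(4 + 3*25)/(-65)*17 = -(-17)*(4 + 75)/65*17 = -(-17)*79/65*17 = -17*(-79/65)*17 = (1343/65)*17 = 22831/65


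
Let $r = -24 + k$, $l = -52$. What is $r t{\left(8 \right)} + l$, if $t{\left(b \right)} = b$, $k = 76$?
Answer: $364$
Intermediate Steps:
$r = 52$ ($r = -24 + 76 = 52$)
$r t{\left(8 \right)} + l = 52 \cdot 8 - 52 = 416 - 52 = 364$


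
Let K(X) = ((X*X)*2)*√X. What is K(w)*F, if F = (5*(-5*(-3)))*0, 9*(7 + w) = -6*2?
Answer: 0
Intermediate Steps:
w = -25/3 (w = -7 + (-6*2)/9 = -7 + (⅑)*(-12) = -7 - 4/3 = -25/3 ≈ -8.3333)
K(X) = 2*X^(5/2) (K(X) = (X²*2)*√X = (2*X²)*√X = 2*X^(5/2))
F = 0 (F = (5*15)*0 = 75*0 = 0)
K(w)*F = (2*(-25/3)^(5/2))*0 = (2*(3125*I*√3/27))*0 = (6250*I*√3/27)*0 = 0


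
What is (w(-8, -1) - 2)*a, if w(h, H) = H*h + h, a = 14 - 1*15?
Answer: 2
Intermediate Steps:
a = -1 (a = 14 - 15 = -1)
w(h, H) = h + H*h
(w(-8, -1) - 2)*a = (-8*(1 - 1) - 2)*(-1) = (-8*0 - 2)*(-1) = (0 - 2)*(-1) = -2*(-1) = 2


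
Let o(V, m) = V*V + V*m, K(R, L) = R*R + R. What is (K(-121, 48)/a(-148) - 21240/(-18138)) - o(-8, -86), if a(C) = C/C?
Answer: 41624204/3023 ≈ 13769.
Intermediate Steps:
K(R, L) = R + R² (K(R, L) = R² + R = R + R²)
a(C) = 1
o(V, m) = V² + V*m
(K(-121, 48)/a(-148) - 21240/(-18138)) - o(-8, -86) = (-121*(1 - 121)/1 - 21240/(-18138)) - (-8)*(-8 - 86) = (-121*(-120)*1 - 21240*(-1/18138)) - (-8)*(-94) = (14520*1 + 3540/3023) - 1*752 = (14520 + 3540/3023) - 752 = 43897500/3023 - 752 = 41624204/3023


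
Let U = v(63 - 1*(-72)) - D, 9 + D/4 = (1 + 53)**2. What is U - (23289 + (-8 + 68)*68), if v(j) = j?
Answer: -38862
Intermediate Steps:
D = 11628 (D = -36 + 4*(1 + 53)**2 = -36 + 4*54**2 = -36 + 4*2916 = -36 + 11664 = 11628)
U = -11493 (U = (63 - 1*(-72)) - 1*11628 = (63 + 72) - 11628 = 135 - 11628 = -11493)
U - (23289 + (-8 + 68)*68) = -11493 - (23289 + (-8 + 68)*68) = -11493 - (23289 + 60*68) = -11493 - (23289 + 4080) = -11493 - 1*27369 = -11493 - 27369 = -38862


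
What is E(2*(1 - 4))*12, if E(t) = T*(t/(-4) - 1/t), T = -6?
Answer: -120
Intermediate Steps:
E(t) = 6/t + 3*t/2 (E(t) = -6*(t/(-4) - 1/t) = -6*(t*(-¼) - 1/t) = -6*(-t/4 - 1/t) = -6*(-1/t - t/4) = 6/t + 3*t/2)
E(2*(1 - 4))*12 = (6/((2*(1 - 4))) + 3*(2*(1 - 4))/2)*12 = (6/((2*(-3))) + 3*(2*(-3))/2)*12 = (6/(-6) + (3/2)*(-6))*12 = (6*(-⅙) - 9)*12 = (-1 - 9)*12 = -10*12 = -120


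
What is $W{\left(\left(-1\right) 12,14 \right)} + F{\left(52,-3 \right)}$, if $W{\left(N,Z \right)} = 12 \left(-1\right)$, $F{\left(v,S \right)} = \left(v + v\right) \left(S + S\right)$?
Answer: $-636$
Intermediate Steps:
$F{\left(v,S \right)} = 4 S v$ ($F{\left(v,S \right)} = 2 v 2 S = 4 S v$)
$W{\left(N,Z \right)} = -12$
$W{\left(\left(-1\right) 12,14 \right)} + F{\left(52,-3 \right)} = -12 + 4 \left(-3\right) 52 = -12 - 624 = -636$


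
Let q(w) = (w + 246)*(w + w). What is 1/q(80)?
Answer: 1/52160 ≈ 1.9172e-5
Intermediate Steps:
q(w) = 2*w*(246 + w) (q(w) = (246 + w)*(2*w) = 2*w*(246 + w))
1/q(80) = 1/(2*80*(246 + 80)) = 1/(2*80*326) = 1/52160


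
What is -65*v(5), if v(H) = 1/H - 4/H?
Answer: 39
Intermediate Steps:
v(H) = -3/H (v(H) = 1/H - 4/H = -3/H)
-65*v(5) = -(-195)/5 = -65*(-⅗) = 39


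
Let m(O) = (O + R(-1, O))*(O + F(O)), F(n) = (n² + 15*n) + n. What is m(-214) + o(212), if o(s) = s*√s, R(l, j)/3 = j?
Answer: -36087248 + 424*√53 ≈ -3.6084e+7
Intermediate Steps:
F(n) = n² + 16*n
R(l, j) = 3*j
o(s) = s^(3/2)
m(O) = 4*O*(O + O*(16 + O)) (m(O) = (O + 3*O)*(O + O*(16 + O)) = (4*O)*(O + O*(16 + O)) = 4*O*(O + O*(16 + O)))
m(-214) + o(212) = 4*(-214)²*(17 - 214) + 212^(3/2) = 4*45796*(-197) + 424*√53 = -36087248 + 424*√53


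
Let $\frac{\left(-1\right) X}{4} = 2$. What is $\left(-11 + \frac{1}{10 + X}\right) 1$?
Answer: $- \frac{21}{2} \approx -10.5$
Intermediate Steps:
$X = -8$ ($X = \left(-4\right) 2 = -8$)
$\left(-11 + \frac{1}{10 + X}\right) 1 = \left(-11 + \frac{1}{10 - 8}\right) 1 = \left(-11 + \frac{1}{2}\right) 1 = \left(- \frac{21}{2}\right) 1 = - \frac{21}{2}$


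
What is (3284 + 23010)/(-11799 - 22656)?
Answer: -26294/34455 ≈ -0.76314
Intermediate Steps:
(3284 + 23010)/(-11799 - 22656) = 26294/(-34455) = 26294*(-1/34455) = -26294/34455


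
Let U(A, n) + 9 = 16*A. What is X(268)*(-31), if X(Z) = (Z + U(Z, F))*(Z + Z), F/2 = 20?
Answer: -75552952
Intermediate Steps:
F = 40 (F = 2*20 = 40)
U(A, n) = -9 + 16*A
X(Z) = 2*Z*(-9 + 17*Z) (X(Z) = (Z + (-9 + 16*Z))*(Z + Z) = (-9 + 17*Z)*(2*Z) = 2*Z*(-9 + 17*Z))
X(268)*(-31) = (2*268*(-9 + 17*268))*(-31) = (2*268*(-9 + 4556))*(-31) = (2*268*4547)*(-31) = 2437192*(-31) = -75552952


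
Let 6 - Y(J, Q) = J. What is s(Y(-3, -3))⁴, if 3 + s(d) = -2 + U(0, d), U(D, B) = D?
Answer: 625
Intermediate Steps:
Y(J, Q) = 6 - J
s(d) = -5 (s(d) = -3 + (-2 + 0) = -3 - 2 = -5)
s(Y(-3, -3))⁴ = (-5)⁴ = 625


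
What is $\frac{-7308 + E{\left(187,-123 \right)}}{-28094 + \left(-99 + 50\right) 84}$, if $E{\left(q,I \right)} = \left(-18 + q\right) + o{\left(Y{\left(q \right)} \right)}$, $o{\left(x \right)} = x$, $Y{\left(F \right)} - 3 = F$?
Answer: $\frac{6949}{32210} \approx 0.21574$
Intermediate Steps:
$Y{\left(F \right)} = 3 + F$
$E{\left(q,I \right)} = -15 + 2 q$ ($E{\left(q,I \right)} = \left(-18 + q\right) + \left(3 + q\right) = -15 + 2 q$)
$\frac{-7308 + E{\left(187,-123 \right)}}{-28094 + \left(-99 + 50\right) 84} = \frac{-7308 + \left(-15 + 2 \cdot 187\right)}{-28094 + \left(-99 + 50\right) 84} = \frac{-7308 + \left(-15 + 374\right)}{-28094 - 4116} = \frac{-7308 + 359}{-28094 - 4116} = - \frac{6949}{-32210} = \left(-6949\right) \left(- \frac{1}{32210}\right) = \frac{6949}{32210}$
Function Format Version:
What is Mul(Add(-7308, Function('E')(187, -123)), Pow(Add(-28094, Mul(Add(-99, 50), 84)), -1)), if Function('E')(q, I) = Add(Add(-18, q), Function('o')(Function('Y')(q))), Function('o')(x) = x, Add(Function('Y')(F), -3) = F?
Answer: Rational(6949, 32210) ≈ 0.21574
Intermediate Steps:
Function('Y')(F) = Add(3, F)
Function('E')(q, I) = Add(-15, Mul(2, q)) (Function('E')(q, I) = Add(Add(-18, q), Add(3, q)) = Add(-15, Mul(2, q)))
Mul(Add(-7308, Function('E')(187, -123)), Pow(Add(-28094, Mul(Add(-99, 50), 84)), -1)) = Mul(Add(-7308, Add(-15, Mul(2, 187))), Pow(Add(-28094, Mul(Add(-99, 50), 84)), -1)) = Mul(Add(-7308, Add(-15, 374)), Pow(Add(-28094, Mul(-49, 84)), -1)) = Mul(Add(-7308, 359), Pow(Add(-28094, -4116), -1)) = Mul(-6949, Pow(-32210, -1)) = Mul(-6949, Rational(-1, 32210)) = Rational(6949, 32210)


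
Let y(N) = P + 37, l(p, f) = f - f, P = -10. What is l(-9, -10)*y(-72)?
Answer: 0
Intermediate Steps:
l(p, f) = 0
y(N) = 27 (y(N) = -10 + 37 = 27)
l(-9, -10)*y(-72) = 0*27 = 0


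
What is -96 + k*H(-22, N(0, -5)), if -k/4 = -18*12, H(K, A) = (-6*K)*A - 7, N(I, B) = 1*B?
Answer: -576384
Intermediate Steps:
N(I, B) = B
H(K, A) = -7 - 6*A*K (H(K, A) = -6*A*K - 7 = -7 - 6*A*K)
k = 864 (k = -(-72)*12 = -4*(-216) = 864)
-96 + k*H(-22, N(0, -5)) = -96 + 864*(-7 - 6*(-5)*(-22)) = -96 + 864*(-7 - 660) = -96 + 864*(-667) = -96 - 576288 = -576384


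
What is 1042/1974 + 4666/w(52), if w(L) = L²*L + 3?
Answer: 77863673/138783057 ≈ 0.56105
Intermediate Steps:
w(L) = 3 + L³ (w(L) = L³ + 3 = 3 + L³)
1042/1974 + 4666/w(52) = 1042/1974 + 4666/(3 + 52³) = 1042*(1/1974) + 4666/(3 + 140608) = 521/987 + 4666/140611 = 77863673/138783057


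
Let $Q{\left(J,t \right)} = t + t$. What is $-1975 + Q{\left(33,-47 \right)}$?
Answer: $-2069$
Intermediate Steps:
$Q{\left(J,t \right)} = 2 t$
$-1975 + Q{\left(33,-47 \right)} = -1975 + 2 \left(-47\right) = -1975 - 94 = -2069$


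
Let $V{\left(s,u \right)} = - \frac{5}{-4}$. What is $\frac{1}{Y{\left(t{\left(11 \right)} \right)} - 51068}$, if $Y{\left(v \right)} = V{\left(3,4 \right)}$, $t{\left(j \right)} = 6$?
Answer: $- \frac{4}{204267} \approx -1.9582 \cdot 10^{-5}$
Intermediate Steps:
$V{\left(s,u \right)} = \frac{5}{4}$ ($V{\left(s,u \right)} = \left(-5\right) \left(- \frac{1}{4}\right) = \frac{5}{4}$)
$Y{\left(v \right)} = \frac{5}{4}$
$\frac{1}{Y{\left(t{\left(11 \right)} \right)} - 51068} = \frac{1}{\frac{5}{4} - 51068} = \frac{1}{- \frac{204267}{4}} = - \frac{4}{204267}$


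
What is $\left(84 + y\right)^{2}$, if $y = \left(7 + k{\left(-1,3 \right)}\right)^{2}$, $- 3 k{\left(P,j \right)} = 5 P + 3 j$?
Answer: $\frac{1092025}{81} \approx 13482.0$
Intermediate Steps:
$k{\left(P,j \right)} = - j - \frac{5 P}{3}$ ($k{\left(P,j \right)} = - \frac{5 P + 3 j}{3} = - \frac{3 j + 5 P}{3} = - j - \frac{5 P}{3}$)
$y = \frac{289}{9}$ ($y = \left(7 - \frac{4}{3}\right)^{2} = \left(\frac{17}{3}\right)^{2} = \frac{289}{9} \approx 32.111$)
$\left(84 + y\right)^{2} = \left(84 + \frac{289}{9}\right)^{2} = \left(\frac{1045}{9}\right)^{2} = \frac{1092025}{81}$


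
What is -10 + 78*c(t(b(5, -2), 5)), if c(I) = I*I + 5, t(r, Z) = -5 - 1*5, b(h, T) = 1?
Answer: 8180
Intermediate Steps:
t(r, Z) = -10 (t(r, Z) = -5 - 5 = -10)
c(I) = 5 + I² (c(I) = I² + 5 = 5 + I²)
-10 + 78*c(t(b(5, -2), 5)) = -10 + 78*(5 + (-10)²) = -10 + 78*(5 + 100) = -10 + 78*105 = -10 + 8190 = 8180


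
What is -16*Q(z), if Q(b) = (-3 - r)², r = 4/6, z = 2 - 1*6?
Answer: -1936/9 ≈ -215.11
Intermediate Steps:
z = -4 (z = 2 - 6 = -4)
r = ⅔ (r = 4*(⅙) = ⅔ ≈ 0.66667)
Q(b) = 121/9 (Q(b) = (-3 - 1*⅔)² = (-3 - ⅔)² = (-11/3)² = 121/9)
-16*Q(z) = -16*121/9 = -1936/9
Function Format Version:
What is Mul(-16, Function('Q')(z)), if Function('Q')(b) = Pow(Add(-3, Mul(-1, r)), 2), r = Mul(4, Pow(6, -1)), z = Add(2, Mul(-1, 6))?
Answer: Rational(-1936, 9) ≈ -215.11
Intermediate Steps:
z = -4 (z = Add(2, -6) = -4)
r = Rational(2, 3) (r = Mul(4, Rational(1, 6)) = Rational(2, 3) ≈ 0.66667)
Function('Q')(b) = Rational(121, 9) (Function('Q')(b) = Pow(Add(-3, Mul(-1, Rational(2, 3))), 2) = Pow(Add(-3, Rational(-2, 3)), 2) = Pow(Rational(-11, 3), 2) = Rational(121, 9))
Mul(-16, Function('Q')(z)) = Mul(-16, Rational(121, 9)) = Rational(-1936, 9)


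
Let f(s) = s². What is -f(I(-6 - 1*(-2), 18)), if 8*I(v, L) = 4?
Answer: -¼ ≈ -0.25000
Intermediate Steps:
I(v, L) = ½ (I(v, L) = (⅛)*4 = ½)
-f(I(-6 - 1*(-2), 18)) = -(½)² = -1*¼ = -¼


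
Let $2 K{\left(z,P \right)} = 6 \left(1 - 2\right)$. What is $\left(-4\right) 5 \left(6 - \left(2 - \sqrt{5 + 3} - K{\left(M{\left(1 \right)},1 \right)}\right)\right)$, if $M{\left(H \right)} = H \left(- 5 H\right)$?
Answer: $-20 - 40 \sqrt{2} \approx -76.569$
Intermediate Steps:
$M{\left(H \right)} = - 5 H^{2}$
$K{\left(z,P \right)} = -3$ ($K{\left(z,P \right)} = \frac{6 \left(1 - 2\right)}{2} = \frac{6 \left(-1\right)}{2} = \frac{1}{2} \left(-6\right) = -3$)
$\left(-4\right) 5 \left(6 - \left(2 - \sqrt{5 + 3} - K{\left(M{\left(1 \right)},1 \right)}\right)\right) = \left(-4\right) 5 \left(6 - \left(5 - \sqrt{5 + 3}\right)\right) = - 20 \left(6 - \left(5 - 2 \sqrt{2}\right)\right) = - 20 \left(1 + 2 \sqrt{2}\right) = -20 - 40 \sqrt{2}$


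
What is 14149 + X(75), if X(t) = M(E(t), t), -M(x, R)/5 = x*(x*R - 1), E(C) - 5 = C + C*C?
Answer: -12205091701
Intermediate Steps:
E(C) = 5 + C + C² (E(C) = 5 + (C + C*C) = 5 + (C + C²) = 5 + C + C²)
M(x, R) = -5*x*(-1 + R*x) (M(x, R) = -5*x*(x*R - 1) = -5*x*(R*x - 1) = -5*x*(-1 + R*x))
X(t) = 5*(1 - t*(5 + t + t²))*(5 + t + t²) (X(t) = 5*(5 + t + t²)*(1 - t*(5 + t + t²)) = 5*(1 - t*(5 + t + t²))*(5 + t + t²))
14149 + X(75) = 14149 - 5*(-1 + 75*(5 + 75 + 75²))*(5 + 75 + 75²) = 14149 - 5*(-1 + 75*(5 + 75 + 5625))*(5 + 75 + 5625) = 14149 - 5*(-1 + 75*5705)*5705 = 14149 - 5*(-1 + 427875)*5705 = 14149 - 5*427874*5705 = 14149 - 12205105850 = -12205091701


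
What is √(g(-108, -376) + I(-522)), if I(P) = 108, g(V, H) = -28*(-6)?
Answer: 2*√69 ≈ 16.613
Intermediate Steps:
g(V, H) = 168
√(g(-108, -376) + I(-522)) = √(168 + 108) = √276 = 2*√69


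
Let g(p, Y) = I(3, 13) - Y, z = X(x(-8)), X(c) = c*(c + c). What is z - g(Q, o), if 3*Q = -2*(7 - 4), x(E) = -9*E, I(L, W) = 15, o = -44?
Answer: 10309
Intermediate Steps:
X(c) = 2*c**2 (X(c) = c*(2*c) = 2*c**2)
z = 10368 (z = 2*(-9*(-8))**2 = 2*72**2 = 2*5184 = 10368)
Q = -2 (Q = (-2*(7 - 4))/3 = (-2*3)/3 = (1/3)*(-6) = -2)
g(p, Y) = 15 - Y
z - g(Q, o) = 10368 - (15 - 1*(-44)) = 10368 - (15 + 44) = 10368 - 1*59 = 10368 - 59 = 10309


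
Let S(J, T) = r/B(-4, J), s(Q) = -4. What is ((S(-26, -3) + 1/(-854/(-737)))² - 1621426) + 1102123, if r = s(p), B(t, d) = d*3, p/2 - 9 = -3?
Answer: -576056508580307/1109289636 ≈ -5.1930e+5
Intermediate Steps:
p = 12 (p = 18 + 2*(-3) = 18 - 6 = 12)
B(t, d) = 3*d
r = -4
S(J, T) = -4/(3*J) (S(J, T) = -4*1/(3*J) = -4/(3*J))
((S(-26, -3) + 1/(-854/(-737)))² - 1621426) + 1102123 = ((-4/3/(-26) + 1/(-854/(-737)))² - 1621426) + 1102123 = ((-4/3*(-1/26) + 1/(-854*(-1/737)))² - 1621426) + 1102123 = ((2/39 + 1/(854/737))² - 1621426) + 1102123 = ((2/39 + 737/854)² - 1621426) + 1102123 = ((30451/33306)² - 1621426) + 1102123 = (927263401/1109289636 - 1621426) + 1102123 = -1798630130077535/1109289636 + 1102123 = -576056508580307/1109289636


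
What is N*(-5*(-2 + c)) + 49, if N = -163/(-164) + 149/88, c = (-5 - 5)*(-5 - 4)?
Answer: -46466/41 ≈ -1133.3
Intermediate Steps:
c = 90 (c = -10*(-9) = 90)
N = 9695/3608 (N = -163*(-1/164) + 149*(1/88) = 163/164 + 149/88 = 9695/3608 ≈ 2.6871)
N*(-5*(-2 + c)) + 49 = 9695*(-5*(-2 + 90))/3608 + 49 = 9695*(-5*88)/3608 + 49 = (9695/3608)*(-440) + 49 = -48475/41 + 49 = -46466/41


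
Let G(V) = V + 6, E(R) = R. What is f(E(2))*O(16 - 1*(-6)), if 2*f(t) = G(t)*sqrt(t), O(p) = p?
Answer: 88*sqrt(2) ≈ 124.45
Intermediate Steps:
G(V) = 6 + V
f(t) = sqrt(t)*(6 + t)/2 (f(t) = ((6 + t)*sqrt(t))/2 = (sqrt(t)*(6 + t))/2 = sqrt(t)*(6 + t)/2)
f(E(2))*O(16 - 1*(-6)) = (sqrt(2)*(6 + 2)/2)*(16 - 1*(-6)) = ((1/2)*sqrt(2)*8)*(16 + 6) = (4*sqrt(2))*22 = 88*sqrt(2)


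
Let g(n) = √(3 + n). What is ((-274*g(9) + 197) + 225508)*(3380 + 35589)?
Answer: 8795498145 - 21355012*√3 ≈ 8.7585e+9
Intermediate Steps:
((-274*g(9) + 197) + 225508)*(3380 + 35589) = ((-274*√(3 + 9) + 197) + 225508)*(3380 + 35589) = ((-548*√3 + 197) + 225508)*38969 = ((197 - 548*√3) + 225508)*38969 = (225705 - 548*√3)*38969 = 8795498145 - 21355012*√3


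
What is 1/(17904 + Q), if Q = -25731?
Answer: -1/7827 ≈ -0.00012776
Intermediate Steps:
1/(17904 + Q) = 1/(17904 - 25731) = 1/(-7827) = -1/7827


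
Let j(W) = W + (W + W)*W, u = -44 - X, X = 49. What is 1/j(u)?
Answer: 1/17205 ≈ 5.8123e-5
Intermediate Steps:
u = -93 (u = -44 - 1*49 = -44 - 49 = -93)
j(W) = W + 2*W² (j(W) = W + (2*W)*W = W + 2*W²)
1/j(u) = 1/(-93*(1 + 2*(-93))) = 1/(-93*(1 - 186)) = 1/(-93*(-185)) = 1/17205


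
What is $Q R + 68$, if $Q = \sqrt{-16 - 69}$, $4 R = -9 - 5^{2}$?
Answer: $68 - \frac{17 i \sqrt{85}}{2} \approx 68.0 - 78.366 i$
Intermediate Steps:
$R = - \frac{17}{2}$ ($R = \frac{-9 - 5^{2}}{4} = \frac{-9 - 25}{4} = \frac{1}{4} \left(-34\right) = - \frac{17}{2} \approx -8.5$)
$Q = i \sqrt{85}$ ($Q = \sqrt{-85} = i \sqrt{85} \approx 9.2195 i$)
$Q R + 68 = i \sqrt{85} \left(- \frac{17}{2}\right) + 68 = - \frac{17 i \sqrt{85}}{2} + 68 = 68 - \frac{17 i \sqrt{85}}{2}$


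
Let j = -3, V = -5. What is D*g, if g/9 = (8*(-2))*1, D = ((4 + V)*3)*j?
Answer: -1296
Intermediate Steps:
D = 9 (D = ((4 - 5)*3)*(-3) = -1*3*(-3) = -3*(-3) = 9)
g = -144 (g = 9*((8*(-2))*1) = 9*(-16*1) = 9*(-16) = -144)
D*g = 9*(-144) = -1296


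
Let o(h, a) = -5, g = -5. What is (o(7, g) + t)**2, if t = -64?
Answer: 4761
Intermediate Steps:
(o(7, g) + t)**2 = (-5 - 64)**2 = (-69)**2 = 4761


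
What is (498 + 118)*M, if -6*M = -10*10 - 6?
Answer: 32648/3 ≈ 10883.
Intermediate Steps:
M = 53/3 (M = -(-10*10 - 6)/6 = -(-100 - 6)/6 = -1/6*(-106) = 53/3 ≈ 17.667)
(498 + 118)*M = (498 + 118)*(53/3) = 616*(53/3) = 32648/3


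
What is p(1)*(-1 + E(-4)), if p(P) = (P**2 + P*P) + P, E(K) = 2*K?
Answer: -27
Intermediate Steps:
p(P) = P + 2*P**2 (p(P) = (P**2 + P**2) + P = 2*P**2 + P = P + 2*P**2)
p(1)*(-1 + E(-4)) = (1*(1 + 2*1))*(-1 + 2*(-4)) = (1*(1 + 2))*(-1 - 8) = (1*3)*(-9) = 3*(-9) = -27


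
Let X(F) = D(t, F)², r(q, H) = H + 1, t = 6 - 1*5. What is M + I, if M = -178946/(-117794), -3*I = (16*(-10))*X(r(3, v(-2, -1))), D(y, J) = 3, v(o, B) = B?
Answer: 28360033/58897 ≈ 481.52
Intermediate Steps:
t = 1 (t = 6 - 5 = 1)
r(q, H) = 1 + H
X(F) = 9 (X(F) = 3² = 9)
I = 480 (I = -16*(-10)*9/3 = -(-160)*9/3 = -⅓*(-1440) = 480)
M = 89473/58897 (M = -178946*(-1/117794) = 89473/58897 ≈ 1.5191)
M + I = 89473/58897 + 480 = 28360033/58897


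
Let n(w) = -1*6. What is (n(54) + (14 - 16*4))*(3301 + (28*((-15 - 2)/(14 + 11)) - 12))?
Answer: -4577944/25 ≈ -1.8312e+5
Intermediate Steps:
n(w) = -6
(n(54) + (14 - 16*4))*(3301 + (28*((-15 - 2)/(14 + 11)) - 12)) = (-6 + (14 - 16*4))*(3301 + (28*((-15 - 2)/(14 + 11)) - 12)) = (-6 + (14 - 64))*(3301 + (28*(-17/25) - 12)) = (-6 - 50)*(3301 + (28*(-17*1/25) - 12)) = -56*(3301 + (28*(-17/25) - 12)) = -56*(3301 + (-476/25 - 12)) = -56*(3301 - 776/25) = -56*81749/25 = -4577944/25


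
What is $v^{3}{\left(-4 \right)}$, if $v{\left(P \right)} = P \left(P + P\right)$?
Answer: $32768$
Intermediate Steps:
$v{\left(P \right)} = 2 P^{2}$ ($v{\left(P \right)} = P 2 P = 2 P^{2}$)
$v^{3}{\left(-4 \right)} = \left(2 \left(-4\right)^{2}\right)^{3} = \left(2 \cdot 16\right)^{3} = 32^{3} = 32768$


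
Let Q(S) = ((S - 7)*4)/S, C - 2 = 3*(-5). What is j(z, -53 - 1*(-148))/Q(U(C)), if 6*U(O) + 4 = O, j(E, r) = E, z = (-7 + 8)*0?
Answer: 0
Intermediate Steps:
z = 0 (z = 1*0 = 0)
C = -13 (C = 2 + 3*(-5) = 2 - 15 = -13)
U(O) = -⅔ + O/6
Q(S) = (-28 + 4*S)/S (Q(S) = ((-7 + S)*4)/S = (-28 + 4*S)/S)
j(z, -53 - 1*(-148))/Q(U(C)) = 0/(4 - 28/(-⅔ + (⅙)*(-13))) = 0/(4 - 28/(-⅔ - 13/6)) = 0/(4 - 28/(-17/6)) = 0/(4 - 28*(-6/17)) = 0/(4 + 168/17) = 0/(236/17) = 0*(17/236) = 0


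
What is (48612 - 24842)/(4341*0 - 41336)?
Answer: -11885/20668 ≈ -0.57504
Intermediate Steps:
(48612 - 24842)/(4341*0 - 41336) = 23770/(0 - 41336) = 23770/(-41336) = 23770*(-1/41336) = -11885/20668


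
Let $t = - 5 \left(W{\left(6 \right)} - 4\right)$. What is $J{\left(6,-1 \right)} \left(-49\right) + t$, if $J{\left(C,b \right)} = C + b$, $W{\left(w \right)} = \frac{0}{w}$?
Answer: $-225$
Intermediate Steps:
$W{\left(w \right)} = 0$
$t = 20$ ($t = - 5 \left(0 - 4\right) = \left(-5\right) \left(-4\right) = 20$)
$J{\left(6,-1 \right)} \left(-49\right) + t = \left(6 - 1\right) \left(-49\right) + 20 = 5 \left(-49\right) + 20 = -245 + 20 = -225$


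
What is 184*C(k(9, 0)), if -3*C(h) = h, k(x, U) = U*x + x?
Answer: -552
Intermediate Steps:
k(x, U) = x + U*x
C(h) = -h/3
184*C(k(9, 0)) = 184*(-3*(1 + 0)) = 184*(-3) = -552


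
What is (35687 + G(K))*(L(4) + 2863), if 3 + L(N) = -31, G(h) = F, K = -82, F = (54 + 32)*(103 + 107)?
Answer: 152050263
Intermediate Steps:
F = 18060 (F = 86*210 = 18060)
G(h) = 18060
L(N) = -34 (L(N) = -3 - 31 = -34)
(35687 + G(K))*(L(4) + 2863) = (35687 + 18060)*(-34 + 2863) = 53747*2829 = 152050263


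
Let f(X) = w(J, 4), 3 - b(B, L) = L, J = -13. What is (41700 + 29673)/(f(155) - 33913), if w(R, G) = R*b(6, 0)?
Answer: -71373/33952 ≈ -2.1022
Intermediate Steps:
b(B, L) = 3 - L
w(R, G) = 3*R (w(R, G) = R*(3 - 1*0) = R*(3 + 0) = R*3 = 3*R)
f(X) = -39 (f(X) = 3*(-13) = -39)
(41700 + 29673)/(f(155) - 33913) = (41700 + 29673)/(-39 - 33913) = 71373/(-33952) = 71373*(-1/33952) = -71373/33952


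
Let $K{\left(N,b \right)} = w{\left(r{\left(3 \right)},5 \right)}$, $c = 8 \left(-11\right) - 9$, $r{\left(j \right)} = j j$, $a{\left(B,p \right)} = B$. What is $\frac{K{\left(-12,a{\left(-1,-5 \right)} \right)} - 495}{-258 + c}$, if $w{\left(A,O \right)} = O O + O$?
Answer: $\frac{93}{71} \approx 1.3099$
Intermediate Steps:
$r{\left(j \right)} = j^{2}$
$c = -97$ ($c = -88 - 9 = -97$)
$w{\left(A,O \right)} = O + O^{2}$ ($w{\left(A,O \right)} = O^{2} + O = O + O^{2}$)
$K{\left(N,b \right)} = 30$ ($K{\left(N,b \right)} = 5 \left(1 + 5\right) = 5 \cdot 6 = 30$)
$\frac{K{\left(-12,a{\left(-1,-5 \right)} \right)} - 495}{-258 + c} = \frac{30 - 495}{-258 - 97} = - \frac{465}{-355} = \left(-465\right) \left(- \frac{1}{355}\right) = \frac{93}{71}$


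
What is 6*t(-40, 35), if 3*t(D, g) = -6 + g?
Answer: 58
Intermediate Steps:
t(D, g) = -2 + g/3 (t(D, g) = (-6 + g)/3 = -2 + g/3)
6*t(-40, 35) = 6*(-2 + (⅓)*35) = 6*(-2 + 35/3) = 6*(29/3) = 58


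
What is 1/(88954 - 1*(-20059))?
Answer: 1/109013 ≈ 9.1732e-6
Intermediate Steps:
1/(88954 - 1*(-20059)) = 1/(88954 + 20059) = 1/109013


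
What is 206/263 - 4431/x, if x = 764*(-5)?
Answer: 1952273/1004660 ≈ 1.9432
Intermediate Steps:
x = -3820
206/263 - 4431/x = 206/263 - 4431/(-3820) = 206*(1/263) - 4431*(-1/3820) = 206/263 + 4431/3820 = 1952273/1004660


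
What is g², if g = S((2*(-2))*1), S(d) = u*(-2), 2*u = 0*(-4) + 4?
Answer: 16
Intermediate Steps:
u = 2 (u = (0*(-4) + 4)/2 = (0 + 4)/2 = (½)*4 = 2)
S(d) = -4 (S(d) = 2*(-2) = -4)
g = -4
g² = (-4)² = 16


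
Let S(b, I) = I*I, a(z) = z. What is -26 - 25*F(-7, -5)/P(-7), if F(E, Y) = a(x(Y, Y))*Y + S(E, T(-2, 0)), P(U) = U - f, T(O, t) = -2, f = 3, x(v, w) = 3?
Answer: -107/2 ≈ -53.500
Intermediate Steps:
P(U) = -3 + U (P(U) = U - 1*3 = U - 3 = -3 + U)
S(b, I) = I²
F(E, Y) = 4 + 3*Y (F(E, Y) = 3*Y + (-2)² = 3*Y + 4 = 4 + 3*Y)
-26 - 25*F(-7, -5)/P(-7) = -26 - 25*(4 + 3*(-5))/(-3 - 7) = -26 - 25*(4 - 15)/(-10) = -26 - (-275)*(-1)/10 = -26 - 25*11/10 = -26 - 55/2 = -107/2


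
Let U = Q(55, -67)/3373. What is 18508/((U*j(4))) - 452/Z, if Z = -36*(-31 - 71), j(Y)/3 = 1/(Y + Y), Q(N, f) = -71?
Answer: -152822488855/65178 ≈ -2.3447e+6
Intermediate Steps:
j(Y) = 3/(2*Y) (j(Y) = 3/(Y + Y) = 3/((2*Y)) = 3*(1/(2*Y)) = 3/(2*Y))
U = -71/3373 ≈ -0.021049
Z = 3672 (Z = -36*(-102) = 3672)
18508/((U*j(4))) - 452/Z = 18508/((-213/(6746*4))) - 452/3672 = 18508/((-213/(6746*4))) - 452*1/3672 = 18508/((-71/3373*3/8)) - 113/918 = 18508/(-213/26984) - 113/918 = 18508*(-26984/213) - 113/918 = -499419872/213 - 113/918 = -152822488855/65178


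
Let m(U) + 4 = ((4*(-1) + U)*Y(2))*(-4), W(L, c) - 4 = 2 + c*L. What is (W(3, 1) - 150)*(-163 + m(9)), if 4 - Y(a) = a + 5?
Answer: 15087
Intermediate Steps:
W(L, c) = 6 + L*c (W(L, c) = 4 + (2 + c*L) = 4 + (2 + L*c) = 6 + L*c)
Y(a) = -1 - a (Y(a) = 4 - (a + 5) = 4 - (5 + a) = 4 + (-5 - a) = -1 - a)
m(U) = -52 + 12*U (m(U) = -4 + ((4*(-1) + U)*(-1 - 1*2))*(-4) = -4 + ((-4 + U)*(-1 - 2))*(-4) = -4 + ((-4 + U)*(-3))*(-4) = -4 + (12 - 3*U)*(-4) = -4 + (-48 + 12*U) = -52 + 12*U)
(W(3, 1) - 150)*(-163 + m(9)) = ((6 + 3*1) - 150)*(-163 + (-52 + 12*9)) = ((6 + 3) - 150)*(-163 + (-52 + 108)) = (9 - 150)*(-163 + 56) = -141*(-107) = 15087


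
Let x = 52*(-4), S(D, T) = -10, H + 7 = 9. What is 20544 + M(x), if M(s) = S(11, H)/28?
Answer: 287611/14 ≈ 20544.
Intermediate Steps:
H = 2 (H = -7 + 9 = 2)
x = -208
M(s) = -5/14 (M(s) = -10/28 = -10*1/28 = -5/14)
20544 + M(x) = 20544 - 5/14 = 287611/14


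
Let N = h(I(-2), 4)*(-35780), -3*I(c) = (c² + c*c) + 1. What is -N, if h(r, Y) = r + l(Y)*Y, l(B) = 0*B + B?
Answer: 465140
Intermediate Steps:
I(c) = -⅓ - 2*c²/3 (I(c) = -((c² + c*c) + 1)/3 = -((c² + c²) + 1)/3 = -(2*c² + 1)/3 = -(1 + 2*c²)/3 = -⅓ - 2*c²/3)
l(B) = B (l(B) = 0 + B = B)
h(r, Y) = r + Y² (h(r, Y) = r + Y*Y = r + Y²)
N = -465140 (N = ((-⅓ - ⅔*(-2)²) + 4²)*(-35780) = ((-⅓ - ⅔*4) + 16)*(-35780) = ((-⅓ - 8/3) + 16)*(-35780) = (-3 + 16)*(-35780) = 13*(-35780) = -465140)
-N = -1*(-465140) = 465140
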